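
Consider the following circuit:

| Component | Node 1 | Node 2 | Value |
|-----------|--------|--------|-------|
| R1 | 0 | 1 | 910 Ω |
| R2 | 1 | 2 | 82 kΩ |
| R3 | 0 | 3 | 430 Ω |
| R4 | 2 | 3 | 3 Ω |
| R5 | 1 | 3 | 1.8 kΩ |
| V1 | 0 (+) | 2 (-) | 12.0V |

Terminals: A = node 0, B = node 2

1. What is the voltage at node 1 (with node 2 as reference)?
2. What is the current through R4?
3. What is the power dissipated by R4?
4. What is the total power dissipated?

Nodal analysis, taking node 2 as the 0 V reference.
Source V1 fixes V_0 = 12 V.
KCL at each unknown node (sum of currents leaving = 0; resistances in Ω):
  Node 1: (V_1 - 12)/910 + (V_1 - 0)/82000 + (V_1 - V_3)/1800 = 0
  Node 3: (V_3 - 12)/430 + (V_3 - 0)/3 + (V_3 - V_1)/1800 = 0
Collecting terms (coefficients in siemens):
  0.001667·V_1 - 0.0005556·V_3 = 0.01319
  0.3362·V_3 - 0.0005556·V_1 = 0.02791
Determinant D = (0.001667)(0.3362) - (-0.0005556)(-0.0005556) = 0.00056
V_1 = [(0.01319)(0.3362) - (-0.0005556)(0.02791)]/D = 7.944 V
V_3 = [(0.001667)(0.02791) - (0.01319)(-0.0005556)]/D = 0.09613 V
Part 1:
  Read off the nodal solution: V_1 = 7.944 V
Part 2:
  I_R4 = (V_2 - V_3)/R4 = (0 - 0.09613)/3 = -0.03204 A
  Magnitude: I_R4 = 0.03204 A
Part 3:
  I_R4 = (V_2 - V_3)/R4 = (0 - 0.09613)/3 = -0.03204 A
  P_R4 = I_R4² × R4 = (-0.03204)² × 3 = 0.00308 W
Part 4:
  Power in each resistor, P = (ΔV)²/R:
    P_R1 = (12 - 7.944)²/910 = 0.01808 W
    P_R2 = (7.944 - 0)²/82000 = 0.0007696 W
    P_R3 = (12 - 0.09613)²/430 = 0.3295 W
    P_R4 = (0 - 0.09613)²/3 = 0.00308 W
    P_R5 = (7.944 - 0.09613)²/1800 = 0.03422 W
  P_total = P_R1 + P_R2 + P_R3 + P_R4 + P_R5 = 0.3857 W

Final answers:
1. V_1 = 7.944 V
2. I_R4 = 0.03204 A
3. P_R4 = 0.00308 W
4. P_total = 0.3857 W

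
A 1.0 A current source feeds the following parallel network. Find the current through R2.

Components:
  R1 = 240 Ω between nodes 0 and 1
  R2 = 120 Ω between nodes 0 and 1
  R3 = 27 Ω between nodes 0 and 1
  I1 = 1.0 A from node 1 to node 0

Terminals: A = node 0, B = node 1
All resistors sit directly between nodes 0 and 1, so they are in parallel and share one voltage V; the full source current 1 A splits among them.
1/R_par = 1/240 + 1/120 + 1/27 = 0.04954 S  =>  R_par = 20.19 Ω
V = I × R_par = 1 × 20.19 = 20.19 V
I_R2 = V/R2 = 20.19/120 = 0.1682 A

Final answer: 0.1682 A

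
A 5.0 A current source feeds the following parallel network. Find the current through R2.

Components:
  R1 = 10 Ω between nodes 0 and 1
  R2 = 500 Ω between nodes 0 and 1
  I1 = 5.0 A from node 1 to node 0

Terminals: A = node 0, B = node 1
All resistors sit directly between nodes 0 and 1, so they are in parallel and share one voltage V; the full source current 5 A splits among them.
1/R_par = 1/10 + 1/500 = 0.102 S  =>  R_par = 9.804 Ω
V = I × R_par = 5 × 9.804 = 49.02 V
I_R2 = V/R2 = 49.02/500 = 0.09804 A

Final answer: 0.09804 A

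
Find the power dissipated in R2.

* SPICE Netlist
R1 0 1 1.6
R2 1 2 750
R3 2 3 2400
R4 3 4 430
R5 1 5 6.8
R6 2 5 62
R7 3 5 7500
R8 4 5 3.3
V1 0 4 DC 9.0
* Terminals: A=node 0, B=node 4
Nodal analysis, taking node 4 as the 0 V reference.
Source V1 fixes V_0 = 9 V.
KCL at each unknown node (sum of currents leaving = 0; resistances in Ω):
  Node 1: (V_1 - 9)/1.6 + (V_1 - V_2)/750 + (V_1 - V_5)/6.8 = 0
  Node 2: (V_2 - V_1)/750 + (V_2 - V_3)/2400 + (V_2 - V_5)/62 = 0
  Node 3: (V_3 - V_2)/2400 + (V_3 - 0)/430 + (V_3 - V_5)/7500 = 0
  Node 5: (V_5 - V_1)/6.8 + (V_5 - V_2)/62 + (V_5 - V_3)/7500 + (V_5 - 0)/3.3 = 0
Collecting terms (coefficients in siemens):
  0.7734·V_1 - 0.001333·V_2 - 0.1471·V_5 = 5.625
  0.01788·V_2 - 0.001333·V_1 - 0.0004167·V_3 - 0.01613·V_5 = 0
  0.002876·V_3 - 0.0004167·V_2 - 0.0001333·V_5 = 0
  0.4664·V_5 - 0.1471·V_1 - 0.01613·V_2 - 0.0001333·V_3 = 0
Solving these 4 simultaneous equations (Gaussian elimination) gives:
  V_1 = 7.763 V, V_2 = 2.89 V, V_3 = 0.5369 V, V_5 = 2.548 V
I_R2 = (V_1 - V_2)/R2 = (7.763 - 2.89)/750 = 0.006497 A
P_R2 = I_R2² × R2 = (0.006497)² × 750 = 0.03166 W

Final answer: 0.03166 W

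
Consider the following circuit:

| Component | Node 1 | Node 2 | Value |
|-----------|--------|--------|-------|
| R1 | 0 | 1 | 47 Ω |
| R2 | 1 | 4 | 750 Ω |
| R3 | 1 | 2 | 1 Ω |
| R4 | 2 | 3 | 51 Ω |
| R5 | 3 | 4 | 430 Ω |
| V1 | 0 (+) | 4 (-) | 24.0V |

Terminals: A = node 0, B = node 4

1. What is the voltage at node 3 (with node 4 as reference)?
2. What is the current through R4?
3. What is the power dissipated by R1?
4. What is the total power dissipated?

Nodal analysis, taking node 4 as the 0 V reference.
Source V1 fixes V_0 = 24 V.
KCL at each unknown node (sum of currents leaving = 0; resistances in Ω):
  Node 1: (V_1 - 24)/47 + (V_1 - 0)/750 + (V_1 - V_2)/1 = 0
  Node 2: (V_2 - V_1)/1 + (V_2 - V_3)/51 = 0
  Node 3: (V_3 - V_2)/51 + (V_3 - 0)/430 = 0
Collecting terms (coefficients in siemens):
  1.023·V_1 - 1·V_2 = 0.5106
  1.02·V_2 - 1·V_1 - 0.01961·V_3 = 0
  0.02193·V_3 - 0.01961·V_2 = 0
Solving these 3 simultaneous equations (Gaussian elimination) gives:
  V_1 = 20.69 V, V_2 = 20.64 V, V_3 = 18.45 V
Part 1:
  Read off the nodal solution: V_3 = 18.45 V
Part 2:
  I_R4 = (V_2 - V_3)/R4 = (20.64 - 18.45)/51 = 0.04292 A
  Magnitude: I_R4 = 0.04292 A
Part 3:
  I_R1 = (V_0 - V_1)/R1 = (24 - 20.69)/47 = 0.0705 A
  P_R1 = I_R1² × R1 = (0.0705)² × 47 = 0.2336 W
Part 4:
  Power in each resistor, P = (ΔV)²/R:
    P_R1 = (24 - 20.69)²/47 = 0.2336 W
    P_R2 = (20.69 - 0)²/750 = 0.5706 W
    P_R3 = (20.69 - 20.64)²/1 = 0.001842 W
    P_R4 = (20.64 - 18.45)²/51 = 0.09394 W
    P_R5 = (18.45 - 0)²/430 = 0.792 W
  P_total = P_R1 + P_R2 + P_R3 + P_R4 + P_R5 = 1.692 W

Final answers:
1. V_3 = 18.45 V
2. I_R4 = 0.04292 A
3. P_R1 = 0.2336 W
4. P_total = 1.692 W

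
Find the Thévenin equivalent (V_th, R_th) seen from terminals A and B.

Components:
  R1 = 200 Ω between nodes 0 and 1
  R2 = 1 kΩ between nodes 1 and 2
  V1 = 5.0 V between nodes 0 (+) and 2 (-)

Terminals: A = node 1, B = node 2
Step 1 — V_th is the open-circuit voltage V_A - V_B (nothing connected across the terminals).
Nodal analysis, taking node 2 as the 0 V reference.
Source V1 fixes V_0 = 5 V.
KCL at each unknown node (sum of currents leaving = 0; resistances in Ω):
  Node 1: (V_1 - 5)/200 + (V_1 - 0)/1000 = 0
Collecting terms: 0.006 × V_1 = 0.025  =>  V_1 = 4.167 V
V_th = V_1 - V_2 = 4.167 - 0 = 4.167 V
Step 2 — R_th: zero the source — replace V1 by a short circuit (node 2 merges into node 0) — and find the resistance seen between A (node 1) and B (node 0).
Reduce the network between node 1 (A) and node 0 (B) by series/parallel combination:
  Rp1 = R1 ‖ R2 (parallel, both between nodes 0 and 1) = 1/(1/200 + 1/1000) = 166.7 Ω
R_th = 166.7 Ω

Final answer: V_th = 4.167 V, R_th = 166.7 Ω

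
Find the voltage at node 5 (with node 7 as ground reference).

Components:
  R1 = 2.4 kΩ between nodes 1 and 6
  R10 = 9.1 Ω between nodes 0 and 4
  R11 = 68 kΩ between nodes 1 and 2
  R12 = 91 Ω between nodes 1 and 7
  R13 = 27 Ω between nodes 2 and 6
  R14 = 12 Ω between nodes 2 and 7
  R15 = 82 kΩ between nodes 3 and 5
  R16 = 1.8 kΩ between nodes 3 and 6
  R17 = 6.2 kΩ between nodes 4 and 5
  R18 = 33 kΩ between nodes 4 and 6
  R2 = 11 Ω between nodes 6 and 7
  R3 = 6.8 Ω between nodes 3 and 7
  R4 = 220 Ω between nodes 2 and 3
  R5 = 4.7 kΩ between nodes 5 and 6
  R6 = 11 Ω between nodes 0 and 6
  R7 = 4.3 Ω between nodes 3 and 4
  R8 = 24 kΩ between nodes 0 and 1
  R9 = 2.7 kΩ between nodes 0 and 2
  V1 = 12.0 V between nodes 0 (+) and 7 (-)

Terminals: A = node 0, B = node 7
Nodal analysis, taking node 7 as the 0 V reference.
Source V1 fixes V_0 = 12 V.
KCL at each unknown node (sum of currents leaving = 0; resistances in Ω):
  Node 1: (V_1 - V_6)/2400 + (V_1 - 12)/24000 + (V_1 - V_2)/68000 + (V_1 - 0)/91 = 0
  Node 2: (V_2 - V_3)/220 + (V_2 - 12)/2700 + (V_2 - V_1)/68000 + (V_2 - V_6)/27 + (V_2 - 0)/12 = 0
  Node 3: (V_3 - 0)/6.8 + (V_3 - V_2)/220 + (V_3 - V_4)/4.3 + (V_3 - V_5)/82000 + (V_3 - V_6)/1800 = 0
  Node 4: (V_4 - V_3)/4.3 + (V_4 - 12)/9.1 + (V_4 - V_5)/6200 + (V_4 - V_6)/33000 = 0
  Node 5: (V_5 - V_6)/4700 + (V_5 - V_3)/82000 + (V_5 - V_4)/6200 = 0
  Node 6: (V_6 - V_1)/2400 + (V_6 - 0)/11 + (V_6 - V_5)/4700 + (V_6 - 12)/11 + (V_6 - V_2)/27 + (V_6 - V_3)/1800 + (V_6 - V_4)/33000 = 0
Collecting terms (coefficients in siemens):
  0.01146·V_1 - 0.00001471·V_2 - 0.0004167·V_6 = 0.0005
  0.1253·V_2 - 0.00001471·V_1 - 0.004545·V_3 - 0.03704·V_6 = 0.004444
  0.3847·V_3 - 0.004545·V_2 - 0.2326·V_4 - 0.0000122·V_5 - 0.0005556·V_6 = 0
  0.3426·V_4 - 0.2326·V_3 - 0.0001613·V_5 - 0.0000303·V_6 = 1.319
  0.0003863·V_5 - 0.0000122·V_3 - 0.0001613·V_4 - 0.0002128·V_6 = 0
  0.2201·V_6 - 0.0004167·V_1 - 0.03704·V_2 - 0.0005556·V_3 - 0.0000303·V_4 - 0.0002128·V_5 = 1.091
Solving these 6 simultaneous equations (Gaussian elimination) gives:
  V_1 = 0.2373 V, V_2 = 1.737 V, V_3 = 3.996 V, V_4 = 6.564 V
  V_5 = 5.768 V, V_6 = 5.266 V
The requested potential is V_5 = 5.768 V.

Final answer: V_5 = 5.768 V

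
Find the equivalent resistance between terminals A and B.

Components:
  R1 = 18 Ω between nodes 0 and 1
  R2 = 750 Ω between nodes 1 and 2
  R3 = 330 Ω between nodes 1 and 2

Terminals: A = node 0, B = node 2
Reduce the network between node 0 (A) and node 2 (B) by series/parallel combination:
  Rp1 = R2 ‖ R3 (parallel, both between nodes 1 and 2) = 1/(1/750 + 1/330) = 229.2 Ω
  Rs1 = R1 + Rp1 (series, joined only at node 1) = 18 + 229.2 = 247.2 Ω
R_eq = 247.2 Ω

Final answer: 247.2 Ω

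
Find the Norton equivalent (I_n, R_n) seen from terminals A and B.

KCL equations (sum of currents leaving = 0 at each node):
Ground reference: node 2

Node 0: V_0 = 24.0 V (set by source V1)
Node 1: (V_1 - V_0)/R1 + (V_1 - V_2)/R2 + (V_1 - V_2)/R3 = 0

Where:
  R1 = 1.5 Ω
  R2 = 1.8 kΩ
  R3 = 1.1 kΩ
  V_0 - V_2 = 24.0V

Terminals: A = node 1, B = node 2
Find the Thévenin equivalent first; then I_n = V_th/R_th and R_n = R_th.
Step 1 — V_th is the open-circuit voltage V_A - V_B (nothing connected across the terminals).
Nodal analysis, taking node 2 as the 0 V reference.
Source V1 fixes V_0 = 24 V.
KCL at each unknown node (sum of currents leaving = 0; resistances in Ω):
  Node 1: (V_1 - 24)/1.5 + (V_1 - 0)/1800 + (V_1 - 0)/1100 = 0
Collecting terms: 0.6681 × V_1 = 16  =>  V_1 = 23.95 V
V_th = V_1 - V_2 = 23.95 - 0 = 23.95 V
Step 2 — R_th: zero the source — replace V1 by a short circuit (node 2 merges into node 0) — and find the resistance seen between A (node 1) and B (node 0).
Reduce the network between node 1 (A) and node 0 (B) by series/parallel combination:
  Rp1 = R1 ‖ R2 ‖ R3 (parallel, all between nodes 0 and 1) = 1/(1/1.5 + 1/1800 + 1/1100) = 1.497 Ω
R_th = 1.497 Ω
I_n = V_th/R_th = 23.95/1.497 = 16 A, and R_n = R_th = 1.497 Ω

Final answer: I_n = 16 A, R_n = 1.497 Ω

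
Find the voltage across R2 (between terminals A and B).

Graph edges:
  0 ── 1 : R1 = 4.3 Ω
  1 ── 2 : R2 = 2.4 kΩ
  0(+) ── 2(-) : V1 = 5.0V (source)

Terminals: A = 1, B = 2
R1 and R2 are in series across V1 (node 0 → node 1 → node 2), and the output A–B is taken across R2, so this is a voltage divider.
Series current: I = V1/(R1 + R2) = 5/(4.3 + 2400) = 5/2404 = 0.00208 A
V_R2 = I × R2 = V1 × R2/(R1 + R2) = 5 × 2400/2404 = 4.991 V

Final answer: 4.991 V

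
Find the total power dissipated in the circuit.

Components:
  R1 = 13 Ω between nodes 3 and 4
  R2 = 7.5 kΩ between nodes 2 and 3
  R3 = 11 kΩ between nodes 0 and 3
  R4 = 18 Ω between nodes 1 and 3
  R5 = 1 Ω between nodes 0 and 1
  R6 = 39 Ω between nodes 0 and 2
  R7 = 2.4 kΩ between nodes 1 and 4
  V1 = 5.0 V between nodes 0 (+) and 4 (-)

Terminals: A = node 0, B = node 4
Nodal analysis, taking node 4 as the 0 V reference.
Source V1 fixes V_0 = 5 V.
KCL at each unknown node (sum of currents leaving = 0; resistances in Ω):
  Node 1: (V_1 - V_3)/18 + (V_1 - 5)/1 + (V_1 - 0)/2400 = 0
  Node 2: (V_2 - V_3)/7500 + (V_2 - 5)/39 = 0
  Node 3: (V_3 - 0)/13 + (V_3 - V_2)/7500 + (V_3 - 5)/11000 + (V_3 - V_1)/18 = 0
Collecting terms (coefficients in siemens):
  1.056·V_1 - 0.05556·V_3 = 5
  0.02577·V_2 - 0.0001333·V_3 = 0.1282
  0.1327·V_3 - 0.05556·V_1 - 0.0001333·V_2 = 0.0004545
Solving these 3 simultaneous equations (Gaussian elimination) gives:
  V_1 = 4.842 V, V_2 = 4.985 V, V_3 = 2.036 V
Power in each resistor, P = (ΔV)²/R:
  P_R1 = (2.036 - 0)²/13 = 0.3187 W
  P_R2 = (4.985 - 2.036)²/7500 = 0.00116 W
  P_R3 = (5 - 2.036)²/11000 = 0.0007989 W
  P_R4 = (4.842 - 2.036)²/18 = 0.4376 W
  P_R5 = (5 - 4.842)²/1 = 0.02494 W
  P_R6 = (5 - 4.985)²/39 = 0.00000603 W
  P_R7 = (4.842 - 0)²/2400 = 0.009769 W
P_total = P_R1 + P_R2 + P_R3 + P_R4 + P_R5 + P_R6 + P_R7 = 0.793 W

Final answer: 0.793 W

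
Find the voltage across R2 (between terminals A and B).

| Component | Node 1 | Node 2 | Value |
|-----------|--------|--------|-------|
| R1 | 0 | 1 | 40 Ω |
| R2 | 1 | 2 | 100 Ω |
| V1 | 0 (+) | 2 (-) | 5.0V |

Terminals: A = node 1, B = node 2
R1 and R2 are in series across V1 (node 0 → node 1 → node 2), and the output A–B is taken across R2, so this is a voltage divider.
Series current: I = V1/(R1 + R2) = 5/(40 + 100) = 5/140 = 0.03571 A
V_R2 = I × R2 = V1 × R2/(R1 + R2) = 5 × 100/140 = 3.571 V

Final answer: 3.571 V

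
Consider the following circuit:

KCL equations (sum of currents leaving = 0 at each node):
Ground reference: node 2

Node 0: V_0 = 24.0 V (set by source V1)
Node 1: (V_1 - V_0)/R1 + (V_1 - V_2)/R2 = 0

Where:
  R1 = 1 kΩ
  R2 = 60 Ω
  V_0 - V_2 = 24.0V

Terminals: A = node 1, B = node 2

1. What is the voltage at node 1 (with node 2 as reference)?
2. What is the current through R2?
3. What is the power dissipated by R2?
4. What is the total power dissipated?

Nodal analysis, taking node 2 as the 0 V reference.
Source V1 fixes V_0 = 24 V.
KCL at each unknown node (sum of currents leaving = 0; resistances in Ω):
  Node 1: (V_1 - 24)/1000 + (V_1 - 0)/60 = 0
Collecting terms: 0.01767 × V_1 = 0.024  =>  V_1 = 1.358 V
Part 1:
  Read off the nodal solution: V_1 = 1.358 V
Part 2:
  I_R2 = (V_1 - V_2)/R2 = (1.358 - 0)/60 = 0.02264 A
  Magnitude: I_R2 = 0.02264 A
Part 3:
  I_R2 = (V_1 - V_2)/R2 = (1.358 - 0)/60 = 0.02264 A
  P_R2 = I_R2² × R2 = (0.02264)² × 60 = 0.03076 W
Part 4:
  Power in each resistor, P = (ΔV)²/R:
    P_R1 = (24 - 1.358)²/1000 = 0.5126 W
    P_R2 = (1.358 - 0)²/60 = 0.03076 W
  P_total = P_R1 + P_R2 = 0.5434 W

Final answers:
1. V_1 = 1.358 V
2. I_R2 = 0.02264 A
3. P_R2 = 0.03076 W
4. P_total = 0.5434 W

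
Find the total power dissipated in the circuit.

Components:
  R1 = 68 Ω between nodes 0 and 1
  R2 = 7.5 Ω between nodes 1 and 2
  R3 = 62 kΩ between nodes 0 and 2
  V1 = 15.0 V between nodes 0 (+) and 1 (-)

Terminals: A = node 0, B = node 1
Nodal analysis, taking node 1 as the 0 V reference.
Source V1 fixes V_0 = 15 V.
KCL at each unknown node (sum of currents leaving = 0; resistances in Ω):
  Node 2: (V_2 - 0)/7.5 + (V_2 - 15)/62000 = 0
Collecting terms: 0.1333 × V_2 = 0.0002419  =>  V_2 = 0.001814 V
Power in each resistor, P = (ΔV)²/R:
  P_R1 = (15 - 0)²/68 = 3.309 W
  P_R2 = (0 - 0.001814)²/7.5 = 0.0000004389 W
  P_R3 = (15 - 0.001814)²/62000 = 0.003628 W
P_total = P_R1 + P_R2 + P_R3 = 3.312 W

Final answer: 3.312 W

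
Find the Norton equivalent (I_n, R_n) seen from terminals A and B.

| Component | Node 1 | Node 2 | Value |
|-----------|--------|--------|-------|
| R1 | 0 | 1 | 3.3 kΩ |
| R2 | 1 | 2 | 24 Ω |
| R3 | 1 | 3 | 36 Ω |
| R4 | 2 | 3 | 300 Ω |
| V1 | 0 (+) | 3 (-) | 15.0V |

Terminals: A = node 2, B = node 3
Find the Thévenin equivalent first; then I_n = V_th/R_th and R_n = R_th.
Step 1 — V_th is the open-circuit voltage V_A - V_B (nothing connected across the terminals).
Nodal analysis, taking node 3 as the 0 V reference.
Source V1 fixes V_0 = 15 V.
KCL at each unknown node (sum of currents leaving = 0; resistances in Ω):
  Node 1: (V_1 - 15)/3300 + (V_1 - V_2)/24 + (V_1 - 0)/36 = 0
  Node 2: (V_2 - V_1)/24 + (V_2 - 0)/300 = 0
Collecting terms (coefficients in siemens):
  0.06975·V_1 - 0.04167·V_2 = 0.004545
  0.045·V_2 - 0.04167·V_1 = 0
Determinant D = (0.06975)(0.045) - (-0.04167)(-0.04167) = 0.001403
V_1 = [(0.004545)(0.045) - (-0.04167)(0)]/D = 0.1458 V
V_2 = [(0.06975)(0) - (0.004545)(-0.04167)]/D = 0.135 V
V_th = V_2 - V_3 = 0.135 - 0 = 0.135 V
Step 2 — R_th: zero the source — replace V1 by a short circuit (node 3 merges into node 0) — and find the resistance seen between A (node 2) and B (node 0).
Reduce the network between node 2 (A) and node 0 (B) by series/parallel combination:
  Rp1 = R1 ‖ R3 (parallel, both between nodes 0 and 1) = 1/(1/3300 + 1/36) = 35.61 Ω
  Rs1 = R2 + Rp1 (series, joined only at node 1) = 24 + 35.61 = 59.61 Ω
  Rp2 = R4 ‖ Rs1 (parallel, both between nodes 0 and 2) = 1/(1/300 + 1/59.61) = 49.73 Ω
R_th = 49.73 Ω
I_n = V_th/R_th = 0.135/49.73 = 0.002715 A, and R_n = R_th = 49.73 Ω

Final answer: I_n = 0.002715 A, R_n = 49.73 Ω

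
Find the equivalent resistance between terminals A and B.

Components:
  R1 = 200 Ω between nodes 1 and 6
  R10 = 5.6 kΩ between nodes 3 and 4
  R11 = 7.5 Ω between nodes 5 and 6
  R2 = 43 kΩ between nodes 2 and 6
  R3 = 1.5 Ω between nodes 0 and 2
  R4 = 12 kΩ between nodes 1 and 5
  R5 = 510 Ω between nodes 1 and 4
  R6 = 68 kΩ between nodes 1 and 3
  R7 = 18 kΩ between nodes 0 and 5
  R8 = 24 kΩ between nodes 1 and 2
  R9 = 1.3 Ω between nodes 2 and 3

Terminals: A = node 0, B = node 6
The network is not a plain series/parallel combination. Inject a 1 A test current into terminal A (node 0) and return it from terminal B (node 6); then R_eq = V_A / (1 A).
Nodal analysis, taking node 6 as the 0 V reference.
Current source I_test pushes 1 A into node 0 and draws it out of node 6.
KCL at each unknown node (sum of currents leaving = 0; resistances in Ω):
  Node 0: (V_0 - V_2)/1.5 + (V_0 - V_5)/18000 - 1 = 0
  Node 1: (V_1 - 0)/200 + (V_1 - V_5)/12000 + (V_1 - V_4)/510 + (V_1 - V_3)/68000 + (V_1 - V_2)/24000 = 0
  Node 2: (V_2 - V_0)/1.5 + (V_2 - V_1)/24000 + (V_2 - 0)/43000 + (V_2 - V_3)/1.3 = 0
  Node 3: (V_3 - V_1)/68000 + (V_3 - V_2)/1.3 + (V_3 - V_4)/5600 = 0
  Node 4: (V_4 - V_1)/510 + (V_4 - V_3)/5600 = 0
  Node 5: (V_5 - V_0)/18000 + (V_5 - V_1)/12000 + (V_5 - 0)/7.5 = 0
Collecting terms (coefficients in siemens):
  0.6667·V_0 - 0.6667·V_2 - 0.00005556·V_5 = 1
  0.0071·V_1 - 0.00004167·V_2 - 0.00001471·V_3 - 0.001961·V_4 - 0.00008333·V_5 = 0
  1.436·V_2 - 0.6667·V_0 - 0.00004167·V_1 - 0.7692·V_3 = 0
  0.7694·V_3 - 0.00001471·V_1 - 0.7692·V_2 - 0.0001786·V_4 = 0
  0.002139·V_4 - 0.001961·V_1 - 0.0001786·V_3 = 0
  0.1335·V_5 - 0.00005556·V_0 - 0.00008333·V_1 = 0
Solving these 6 simultaneous equations (Gaussian elimination) gives:
  V_0 = 3453 V, V_1 = 143.2 V, V_2 = 3452 V, V_3 = 3451 V
  V_4 = 419.4 V, V_5 = 1.527 V
R_eq = V_0 / 1 A = 3453 Ω = 3.453 kΩ

Final answer: 3.453 kΩ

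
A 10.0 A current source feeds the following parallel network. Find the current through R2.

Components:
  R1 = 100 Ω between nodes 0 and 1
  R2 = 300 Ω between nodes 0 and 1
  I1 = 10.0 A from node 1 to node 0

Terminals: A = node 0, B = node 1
All resistors sit directly between nodes 0 and 1, so they are in parallel and share one voltage V; the full source current 10 A splits among them.
1/R_par = 1/100 + 1/300 = 0.01333 S  =>  R_par = 75 Ω
V = I × R_par = 10 × 75 = 750 V
I_R2 = V/R2 = 750/300 = 2.5 A

Final answer: 2.5 A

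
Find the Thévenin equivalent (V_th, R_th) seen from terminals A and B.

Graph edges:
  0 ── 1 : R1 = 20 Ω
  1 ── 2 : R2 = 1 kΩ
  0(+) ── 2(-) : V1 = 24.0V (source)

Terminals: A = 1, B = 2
Step 1 — V_th is the open-circuit voltage V_A - V_B (nothing connected across the terminals).
Nodal analysis, taking node 2 as the 0 V reference.
Source V1 fixes V_0 = 24 V.
KCL at each unknown node (sum of currents leaving = 0; resistances in Ω):
  Node 1: (V_1 - 24)/20 + (V_1 - 0)/1000 = 0
Collecting terms: 0.051 × V_1 = 1.2  =>  V_1 = 23.53 V
V_th = V_1 - V_2 = 23.53 - 0 = 23.53 V
Step 2 — R_th: zero the source — replace V1 by a short circuit (node 2 merges into node 0) — and find the resistance seen between A (node 1) and B (node 0).
Reduce the network between node 1 (A) and node 0 (B) by series/parallel combination:
  Rp1 = R1 ‖ R2 (parallel, both between nodes 0 and 1) = 1/(1/20 + 1/1000) = 19.61 Ω
R_th = 19.61 Ω

Final answer: V_th = 23.53 V, R_th = 19.61 Ω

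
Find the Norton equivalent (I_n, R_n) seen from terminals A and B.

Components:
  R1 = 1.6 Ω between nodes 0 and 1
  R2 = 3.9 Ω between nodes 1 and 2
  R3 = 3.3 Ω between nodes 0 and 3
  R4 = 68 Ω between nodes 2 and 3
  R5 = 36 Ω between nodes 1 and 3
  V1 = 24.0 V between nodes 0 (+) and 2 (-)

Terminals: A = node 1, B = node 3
Find the Thévenin equivalent first; then I_n = V_th/R_th and R_n = R_th.
Step 1 — V_th is the open-circuit voltage V_A - V_B (nothing connected across the terminals).
Nodal analysis, taking node 2 as the 0 V reference.
Source V1 fixes V_0 = 24 V.
KCL at each unknown node (sum of currents leaving = 0; resistances in Ω):
  Node 1: (V_1 - 24)/1.6 + (V_1 - 0)/3.9 + (V_1 - V_3)/36 = 0
  Node 3: (V_3 - 24)/3.3 + (V_3 - 0)/68 + (V_3 - V_1)/36 = 0
Collecting terms (coefficients in siemens):
  0.9092·V_1 - 0.02778·V_3 = 15
  0.3455·V_3 - 0.02778·V_1 = 7.273
Determinant D = (0.9092)(0.3455) - (-0.02778)(-0.02778) = 0.3134
V_1 = [(15)(0.3455) - (-0.02778)(7.273)]/D = 17.18 V
V_3 = [(0.9092)(7.273) - (15)(-0.02778)]/D = 22.43 V
V_th = V_1 - V_3 = 17.18 - 22.43 = -5.247 V
Step 2 — R_th: zero the source — replace V1 by a short circuit (node 2 merges into node 0) — and find the resistance seen between A (node 1) and B (node 3).
Reduce the network between node 1 (A) and node 3 (B) by series/parallel combination:
  Rp1 = R1 ‖ R2 (parallel, both between nodes 0 and 1) = 1/(1/1.6 + 1/3.9) = 1.135 Ω
  Rp2 = R3 ‖ R4 (parallel, both between nodes 0 and 3) = 1/(1/3.3 + 1/68) = 3.147 Ω
  Rs1 = Rp1 + Rp2 (series, joined only at node 0) = 1.135 + 3.147 = 4.282 Ω
  Rp3 = R5 ‖ Rs1 (parallel, both between nodes 1 and 3) = 1/(1/36 + 1/4.282) = 3.827 Ω
R_th = 3.827 Ω
I_n = V_th/R_th = -5.247/3.827 = -1.371 A, and R_n = R_th = 3.827 Ω

Final answer: I_n = -1.371 A, R_n = 3.827 Ω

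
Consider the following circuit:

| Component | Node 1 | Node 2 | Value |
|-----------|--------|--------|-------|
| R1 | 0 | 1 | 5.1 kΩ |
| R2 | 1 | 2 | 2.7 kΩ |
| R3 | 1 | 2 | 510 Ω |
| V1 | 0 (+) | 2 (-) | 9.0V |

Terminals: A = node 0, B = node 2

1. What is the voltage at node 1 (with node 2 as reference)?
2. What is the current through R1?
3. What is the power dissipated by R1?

Nodal analysis, taking node 2 as the 0 V reference.
Source V1 fixes V_0 = 9 V.
KCL at each unknown node (sum of currents leaving = 0; resistances in Ω):
  Node 1: (V_1 - 9)/5100 + (V_1 - 0)/2700 + (V_1 - 0)/510 = 0
Collecting terms: 0.002527 × V_1 = 0.001765  =>  V_1 = 0.6983 V
Part 1:
  Read off the nodal solution: V_1 = 0.6983 V
Part 2:
  I_R1 = (V_0 - V_1)/R1 = (9 - 0.6983)/5100 = 0.001628 A
  Magnitude: I_R1 = 0.001628 A
Part 3:
  I_R1 = (V_0 - V_1)/R1 = (9 - 0.6983)/5100 = 0.001628 A
  P_R1 = I_R1² × R1 = (0.001628)² × 5100 = 0.01351 W

Final answers:
1. V_1 = 0.6983 V
2. I_R1 = 0.001628 A
3. P_R1 = 0.01351 W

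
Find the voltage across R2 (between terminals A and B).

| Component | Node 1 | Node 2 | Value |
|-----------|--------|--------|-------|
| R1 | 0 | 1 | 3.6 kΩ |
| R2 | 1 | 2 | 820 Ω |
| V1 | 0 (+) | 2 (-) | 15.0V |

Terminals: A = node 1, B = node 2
R1 and R2 are in series across V1 (node 0 → node 1 → node 2), and the output A–B is taken across R2, so this is a voltage divider.
Series current: I = V1/(R1 + R2) = 15/(3600 + 820) = 15/4420 = 0.003394 A
V_R2 = I × R2 = V1 × R2/(R1 + R2) = 15 × 820/4420 = 2.783 V

Final answer: 2.783 V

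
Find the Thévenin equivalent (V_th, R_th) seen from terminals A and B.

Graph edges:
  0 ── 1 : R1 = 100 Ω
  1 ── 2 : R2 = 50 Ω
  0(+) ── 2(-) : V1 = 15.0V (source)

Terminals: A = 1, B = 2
Step 1 — V_th is the open-circuit voltage V_A - V_B (nothing connected across the terminals).
Nodal analysis, taking node 2 as the 0 V reference.
Source V1 fixes V_0 = 15 V.
KCL at each unknown node (sum of currents leaving = 0; resistances in Ω):
  Node 1: (V_1 - 15)/100 + (V_1 - 0)/50 = 0
Collecting terms: 0.03 × V_1 = 0.15  =>  V_1 = 5 V
V_th = V_1 - V_2 = 5 - 0 = 5 V
Step 2 — R_th: zero the source — replace V1 by a short circuit (node 2 merges into node 0) — and find the resistance seen between A (node 1) and B (node 0).
Reduce the network between node 1 (A) and node 0 (B) by series/parallel combination:
  Rp1 = R1 ‖ R2 (parallel, both between nodes 0 and 1) = 1/(1/100 + 1/50) = 33.33 Ω
R_th = 33.33 Ω

Final answer: V_th = 5 V, R_th = 33.33 Ω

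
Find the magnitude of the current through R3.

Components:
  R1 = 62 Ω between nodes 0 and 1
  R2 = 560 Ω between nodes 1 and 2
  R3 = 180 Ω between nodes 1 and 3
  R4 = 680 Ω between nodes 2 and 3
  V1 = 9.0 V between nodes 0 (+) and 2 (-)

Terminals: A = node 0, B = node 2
Nodal analysis, taking node 2 as the 0 V reference.
Source V1 fixes V_0 = 9 V.
KCL at each unknown node (sum of currents leaving = 0; resistances in Ω):
  Node 1: (V_1 - 9)/62 + (V_1 - 0)/560 + (V_1 - V_3)/180 = 0
  Node 3: (V_3 - V_1)/180 + (V_3 - 0)/680 = 0
Collecting terms (coefficients in siemens):
  0.02347·V_1 - 0.005556·V_3 = 0.1452
  0.007026·V_3 - 0.005556·V_1 = 0
Determinant D = (0.02347)(0.007026) - (-0.005556)(-0.005556) = 0.000134
V_1 = [(0.1452)(0.007026) - (-0.005556)(0)]/D = 7.609 V
V_3 = [(0.02347)(0) - (0.1452)(-0.005556)]/D = 6.016 V
I_R3 = (V_1 - V_3)/R3 = (7.609 - 6.016)/180 = 0.008848 A
|I_R3| = 0.008848 A

Final answer: |I_R3| = 0.008848 A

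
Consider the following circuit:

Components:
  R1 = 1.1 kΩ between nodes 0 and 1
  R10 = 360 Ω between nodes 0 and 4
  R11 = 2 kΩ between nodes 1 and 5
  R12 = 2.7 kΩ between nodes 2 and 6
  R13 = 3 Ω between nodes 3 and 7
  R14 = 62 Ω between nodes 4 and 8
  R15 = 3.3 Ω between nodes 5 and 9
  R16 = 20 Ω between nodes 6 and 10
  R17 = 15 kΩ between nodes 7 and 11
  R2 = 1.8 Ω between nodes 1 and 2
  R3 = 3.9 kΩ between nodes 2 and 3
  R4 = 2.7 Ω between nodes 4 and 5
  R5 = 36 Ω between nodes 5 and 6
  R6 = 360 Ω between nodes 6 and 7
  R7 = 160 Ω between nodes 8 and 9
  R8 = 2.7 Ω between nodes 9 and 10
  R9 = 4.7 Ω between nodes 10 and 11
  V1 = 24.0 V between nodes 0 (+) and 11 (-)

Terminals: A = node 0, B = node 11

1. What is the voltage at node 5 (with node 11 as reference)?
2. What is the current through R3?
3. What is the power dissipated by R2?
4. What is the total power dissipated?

Nodal analysis, taking node 11 as the 0 V reference.
Source V1 fixes V_0 = 24 V.
KCL at each unknown node (sum of currents leaving = 0; resistances in Ω):
  Node 1: (V_1 - 24)/1100 + (V_1 - V_2)/1.8 + (V_1 - V_5)/2000 = 0
  Node 2: (V_2 - V_1)/1.8 + (V_2 - V_3)/3900 + (V_2 - V_6)/2700 = 0
  Node 3: (V_3 - V_2)/3900 + (V_3 - V_7)/3 = 0
  Node 4: (V_4 - V_5)/2.7 + (V_4 - 24)/360 + (V_4 - V_8)/62 = 0
  Node 5: (V_5 - V_4)/2.7 + (V_5 - V_6)/36 + (V_5 - V_1)/2000 + (V_5 - V_9)/3.3 = 0
  Node 6: (V_6 - V_5)/36 + (V_6 - V_7)/360 + (V_6 - V_2)/2700 + (V_6 - V_10)/20 = 0
  Node 7: (V_7 - V_6)/360 + (V_7 - V_3)/3 + (V_7 - 0)/15000 = 0
  Node 8: (V_8 - V_9)/160 + (V_8 - V_4)/62 = 0
  Node 9: (V_9 - V_8)/160 + (V_9 - V_10)/2.7 + (V_9 - V_5)/3.3 = 0
  Node 10: (V_10 - V_9)/2.7 + (V_10 - 0)/4.7 + (V_10 - V_6)/20 = 0
Collecting terms (coefficients in siemens):
  0.557·V_1 - 0.5556·V_2 - 0.0005·V_5 = 0.02182
  0.5562·V_2 - 0.5556·V_1 - 0.0002564·V_3 - 0.0003704·V_6 = 0
  0.3336·V_3 - 0.0002564·V_2 - 0.3333·V_7 = 0
  0.3893·V_4 - 0.3704·V_5 - 0.01613·V_8 = 0.06667
  0.7017·V_5 - 0.0005·V_1 - 0.3704·V_4 - 0.02778·V_6 - 0.303·V_9 = 0
  0.08093·V_6 - 0.0003704·V_2 - 0.02778·V_5 - 0.002778·V_7 - 0.05·V_10 = 0
  0.3362·V_7 - 0.3333·V_3 - 0.002778·V_6 = 0
  0.02238·V_8 - 0.01613·V_4 - 0.00625·V_9 = 0
  0.6797·V_9 - 0.303·V_5 - 0.00625·V_8 - 0.3704·V_10 = 0
  0.6331·V_10 - 0.05·V_6 - 0.3704·V_9 = 0
Solving these 10 simultaneous equations (Gaussian elimination) gives:
  V_1 = 11.19 V, V_2 = 11.18 V, V_3 = 1.445 V, V_4 = 0.9075 V
  V_5 = 0.7389 V, V_6 = 0.5739 V, V_7 = 1.438 V, V_8 = 0.8023 V
  V_9 = 0.5307 V, V_10 = 0.3558 V
Part 1:
  Read off the nodal solution: V_5 = 0.7389 V
Part 2:
  I_R3 = (V_2 - V_3)/R3 = (11.18 - 1.445)/3900 = 0.002495 A
  Magnitude: I_R3 = 0.002495 A
Part 3:
  I_R2 = (V_1 - V_2)/R2 = (11.19 - 11.18)/1.8 = 0.006422 A
  P_R2 = I_R2² × R2 = (0.006422)² × 1.8 = 0.00007424 W
Part 4:
  Power in each resistor, P = (ΔV)²/R:
    P_R1 = (24 - 11.19)²/1100 = 0.1492 W
    P_R2 = (11.19 - 11.18)²/1.8 = 0.00007424 W
    P_R3 = (11.18 - 1.445)²/3900 = 0.02428 W
    P_R4 = (0.9075 - 0.7389)²/2.7 = 0.01053 W
    P_R5 = (0.7389 - 0.5739)²/36 = 0.0007559 W
    P_R6 = (0.5739 - 1.438)²/360 = 0.002073 W
    P_R7 = (0.8023 - 0.5307)²/160 = 0.000461 W
    P_R8 = (0.5307 - 0.3558)²/2.7 = 0.01133 W
    P_R9 = (0.3558 - 0)²/4.7 = 0.02693 W
    P_R10 = (24 - 0.9075)²/360 = 1.481 W
    P_R11 = (11.19 - 0.7389)²/2000 = 0.0546 W
    P_R12 = (11.18 - 0.5739)²/2700 = 0.04164 W
    P_R13 = (1.445 - 1.438)²/3 = 0.00001868 W
    P_R14 = (0.9075 - 0.8023)²/62 = 0.0001786 W
    P_R15 = (0.7389 - 0.5307)²/3.3 = 0.01314 W
    P_R16 = (0.5739 - 0.3558)²/20 = 0.00238 W
    P_R17 = (1.438 - 0)²/15000 = 0.0001378 W
  P_total = P_R1 + P_R2 + P_R3 + P_R4 + P_R5 + P_R6 + P_R7 + P_R8 + P_R9 + P_R10 + P_R11 + P_R12 + P_R13 + P_R14 + P_R15 + P_R16 + P_R17 = 1.819 W

Final answers:
1. V_5 = 0.7389 V
2. I_R3 = 0.002495 A
3. P_R2 = 7.424e-05 W
4. P_total = 1.819 W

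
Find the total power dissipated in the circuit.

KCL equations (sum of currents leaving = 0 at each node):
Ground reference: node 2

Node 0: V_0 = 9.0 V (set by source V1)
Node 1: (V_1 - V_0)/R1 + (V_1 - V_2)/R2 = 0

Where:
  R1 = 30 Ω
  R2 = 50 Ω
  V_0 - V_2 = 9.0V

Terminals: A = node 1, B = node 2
Nodal analysis, taking node 2 as the 0 V reference.
Source V1 fixes V_0 = 9 V.
KCL at each unknown node (sum of currents leaving = 0; resistances in Ω):
  Node 1: (V_1 - 9)/30 + (V_1 - 0)/50 = 0
Collecting terms: 0.05333 × V_1 = 0.3  =>  V_1 = 5.625 V
Power in each resistor, P = (ΔV)²/R:
  P_R1 = (9 - 5.625)²/30 = 0.3797 W
  P_R2 = (5.625 - 0)²/50 = 0.6328 W
P_total = P_R1 + P_R2 = 1.012 W

Final answer: 1.012 W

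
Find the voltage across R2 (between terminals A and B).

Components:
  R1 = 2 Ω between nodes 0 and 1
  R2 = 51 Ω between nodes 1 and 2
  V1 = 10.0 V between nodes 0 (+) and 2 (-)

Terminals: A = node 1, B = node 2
R1 and R2 are in series across V1 (node 0 → node 1 → node 2), and the output A–B is taken across R2, so this is a voltage divider.
Series current: I = V1/(R1 + R2) = 10/(2 + 51) = 10/53 = 0.1887 A
V_R2 = I × R2 = V1 × R2/(R1 + R2) = 10 × 51/53 = 9.623 V

Final answer: 9.623 V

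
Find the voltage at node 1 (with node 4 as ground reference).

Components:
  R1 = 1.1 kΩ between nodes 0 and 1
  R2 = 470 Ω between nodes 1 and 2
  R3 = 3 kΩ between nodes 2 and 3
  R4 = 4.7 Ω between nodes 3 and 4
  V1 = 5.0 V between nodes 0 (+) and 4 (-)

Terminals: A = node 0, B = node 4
Nodal analysis, taking node 4 as the 0 V reference.
Source V1 fixes V_0 = 5 V.
KCL at each unknown node (sum of currents leaving = 0; resistances in Ω):
  Node 1: (V_1 - 5)/1100 + (V_1 - V_2)/470 = 0
  Node 2: (V_2 - V_1)/470 + (V_2 - V_3)/3000 = 0
  Node 3: (V_3 - V_2)/3000 + (V_3 - 0)/4.7 = 0
Collecting terms (coefficients in siemens):
  0.003037·V_1 - 0.002128·V_2 = 0.004545
  0.002461·V_2 - 0.002128·V_1 - 0.0003333·V_3 = 0
  0.2131·V_3 - 0.0003333·V_2 = 0
Solving these 3 simultaneous equations (Gaussian elimination) gives:
  V_1 = 3.798 V, V_2 = 3.284 V, V_3 = 0.005137 V
The requested potential is V_1 = 3.798 V.

Final answer: V_1 = 3.798 V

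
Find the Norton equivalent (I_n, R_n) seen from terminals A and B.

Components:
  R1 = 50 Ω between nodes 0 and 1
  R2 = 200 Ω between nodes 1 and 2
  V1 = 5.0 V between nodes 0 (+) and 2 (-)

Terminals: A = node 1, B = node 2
Find the Thévenin equivalent first; then I_n = V_th/R_th and R_n = R_th.
Step 1 — V_th is the open-circuit voltage V_A - V_B (nothing connected across the terminals).
Nodal analysis, taking node 2 as the 0 V reference.
Source V1 fixes V_0 = 5 V.
KCL at each unknown node (sum of currents leaving = 0; resistances in Ω):
  Node 1: (V_1 - 5)/50 + (V_1 - 0)/200 = 0
Collecting terms: 0.025 × V_1 = 0.1  =>  V_1 = 4 V
V_th = V_1 - V_2 = 4 - 0 = 4 V
Step 2 — R_th: zero the source — replace V1 by a short circuit (node 2 merges into node 0) — and find the resistance seen between A (node 1) and B (node 0).
Reduce the network between node 1 (A) and node 0 (B) by series/parallel combination:
  Rp1 = R1 ‖ R2 (parallel, both between nodes 0 and 1) = 1/(1/50 + 1/200) = 40 Ω
R_th = 40 Ω
I_n = V_th/R_th = 4/40 = 0.1 A, and R_n = R_th = 40 Ω

Final answer: I_n = 0.1 A, R_n = 40 Ω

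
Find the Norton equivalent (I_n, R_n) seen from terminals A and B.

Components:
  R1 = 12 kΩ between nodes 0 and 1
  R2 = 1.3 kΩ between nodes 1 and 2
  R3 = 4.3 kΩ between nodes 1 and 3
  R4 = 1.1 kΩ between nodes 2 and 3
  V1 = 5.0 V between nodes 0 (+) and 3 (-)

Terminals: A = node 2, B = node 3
Find the Thévenin equivalent first; then I_n = V_th/R_th and R_n = R_th.
Step 1 — V_th is the open-circuit voltage V_A - V_B (nothing connected across the terminals).
Nodal analysis, taking node 3 as the 0 V reference.
Source V1 fixes V_0 = 5 V.
KCL at each unknown node (sum of currents leaving = 0; resistances in Ω):
  Node 1: (V_1 - 5)/12000 + (V_1 - V_2)/1300 + (V_1 - 0)/4300 = 0
  Node 2: (V_2 - V_1)/1300 + (V_2 - 0)/1100 = 0
Collecting terms (coefficients in siemens):
  0.001085·V_1 - 0.0007692·V_2 = 0.0004167
  0.001678·V_2 - 0.0007692·V_1 = 0
Determinant D = (0.001085)(0.001678) - (-0.0007692)(-0.0007692) = 0.000001229
V_1 = [(0.0004167)(0.001678) - (-0.0007692)(0)]/D = 0.5688 V
V_2 = [(0.001085)(0) - (0.0004167)(-0.0007692)]/D = 0.2607 V
V_th = V_2 - V_3 = 0.2607 - 0 = 0.2607 V
Step 2 — R_th: zero the source — replace V1 by a short circuit (node 3 merges into node 0) — and find the resistance seen between A (node 2) and B (node 0).
Reduce the network between node 2 (A) and node 0 (B) by series/parallel combination:
  Rp1 = R1 ‖ R3 (parallel, both between nodes 0 and 1) = 1/(1/12000 + 1/4300) = 3166 Ω
  Rs1 = R2 + Rp1 (series, joined only at node 1) = 1300 + 3166 = 4466 Ω
  Rp2 = R4 ‖ Rs1 (parallel, both between nodes 0 and 2) = 1/(1/1100 + 1/4466) = 882.6 Ω
R_th = 882.6 Ω
I_n = V_th/R_th = 0.2607/882.6 = 0.0002954 A, and R_n = R_th = 882.6 Ω

Final answer: I_n = 0.0002954 A, R_n = 882.6 Ω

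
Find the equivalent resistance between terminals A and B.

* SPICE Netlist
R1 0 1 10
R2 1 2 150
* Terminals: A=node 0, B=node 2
Reduce the network between node 0 (A) and node 2 (B) by series/parallel combination:
  Rs1 = R1 + R2 (series, joined only at node 1) = 10 + 150 = 160 Ω
R_eq = 160 Ω

Final answer: 160 Ω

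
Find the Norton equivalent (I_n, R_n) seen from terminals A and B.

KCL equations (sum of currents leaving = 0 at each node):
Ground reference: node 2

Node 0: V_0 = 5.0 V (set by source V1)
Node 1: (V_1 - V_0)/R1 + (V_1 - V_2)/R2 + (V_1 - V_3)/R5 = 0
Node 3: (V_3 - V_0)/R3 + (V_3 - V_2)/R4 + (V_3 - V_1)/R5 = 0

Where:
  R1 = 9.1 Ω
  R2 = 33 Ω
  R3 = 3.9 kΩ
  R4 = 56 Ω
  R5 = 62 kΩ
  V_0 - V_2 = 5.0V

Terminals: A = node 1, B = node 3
Find the Thévenin equivalent first; then I_n = V_th/R_th and R_n = R_th.
Step 1 — V_th is the open-circuit voltage V_A - V_B (nothing connected across the terminals).
Nodal analysis, taking node 2 as the 0 V reference.
Source V1 fixes V_0 = 5 V.
KCL at each unknown node (sum of currents leaving = 0; resistances in Ω):
  Node 1: (V_1 - 5)/9.1 + (V_1 - 0)/33 + (V_1 - V_3)/62000 = 0
  Node 3: (V_3 - 5)/3900 + (V_3 - 0)/56 + (V_3 - V_1)/62000 = 0
Collecting terms (coefficients in siemens):
  0.1402·V_1 - 0.00001613·V_3 = 0.5495
  0.01813·V_3 - 0.00001613·V_1 = 0.001282
Determinant D = (0.1402)(0.01813) - (-0.00001613)(-0.00001613) = 0.002542
V_1 = [(0.5495)(0.01813) - (-0.00001613)(0.001282)]/D = 3.919 V
V_3 = [(0.1402)(0.001282) - (0.5495)(-0.00001613)]/D = 0.0742 V
V_th = V_1 - V_3 = 3.919 - 0.0742 = 3.845 V
Step 2 — R_th: zero the source — replace V1 by a short circuit (node 2 merges into node 0) — and find the resistance seen between A (node 1) and B (node 3).
Reduce the network between node 1 (A) and node 3 (B) by series/parallel combination:
  Rp1 = R1 ‖ R2 (parallel, both between nodes 0 and 1) = 1/(1/9.1 + 1/33) = 7.133 Ω
  Rp2 = R3 ‖ R4 (parallel, both between nodes 0 and 3) = 1/(1/3900 + 1/56) = 55.21 Ω
  Rs1 = Rp1 + Rp2 (series, joined only at node 0) = 7.133 + 55.21 = 62.34 Ω
  Rp3 = R5 ‖ Rs1 (parallel, both between nodes 1 and 3) = 1/(1/62000 + 1/62.34) = 62.28 Ω
R_th = 62.28 Ω
I_n = V_th/R_th = 3.845/62.28 = 0.06173 A, and R_n = R_th = 62.28 Ω

Final answer: I_n = 0.06173 A, R_n = 62.28 Ω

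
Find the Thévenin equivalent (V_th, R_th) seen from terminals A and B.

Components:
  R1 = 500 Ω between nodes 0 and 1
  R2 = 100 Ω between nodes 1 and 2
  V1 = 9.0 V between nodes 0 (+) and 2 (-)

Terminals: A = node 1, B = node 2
Step 1 — V_th is the open-circuit voltage V_A - V_B (nothing connected across the terminals).
Nodal analysis, taking node 2 as the 0 V reference.
Source V1 fixes V_0 = 9 V.
KCL at each unknown node (sum of currents leaving = 0; resistances in Ω):
  Node 1: (V_1 - 9)/500 + (V_1 - 0)/100 = 0
Collecting terms: 0.012 × V_1 = 0.018  =>  V_1 = 1.5 V
V_th = V_1 - V_2 = 1.5 - 0 = 1.5 V
Step 2 — R_th: zero the source — replace V1 by a short circuit (node 2 merges into node 0) — and find the resistance seen between A (node 1) and B (node 0).
Reduce the network between node 1 (A) and node 0 (B) by series/parallel combination:
  Rp1 = R1 ‖ R2 (parallel, both between nodes 0 and 1) = 1/(1/500 + 1/100) = 83.33 Ω
R_th = 83.33 Ω

Final answer: V_th = 1.5 V, R_th = 83.33 Ω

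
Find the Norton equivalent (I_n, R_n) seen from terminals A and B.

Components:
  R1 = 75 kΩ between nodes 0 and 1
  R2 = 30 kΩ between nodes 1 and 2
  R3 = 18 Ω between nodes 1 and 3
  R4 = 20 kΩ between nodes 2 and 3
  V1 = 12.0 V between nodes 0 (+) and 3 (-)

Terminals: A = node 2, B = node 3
Find the Thévenin equivalent first; then I_n = V_th/R_th and R_n = R_th.
Step 1 — V_th is the open-circuit voltage V_A - V_B (nothing connected across the terminals).
Nodal analysis, taking node 3 as the 0 V reference.
Source V1 fixes V_0 = 12 V.
KCL at each unknown node (sum of currents leaving = 0; resistances in Ω):
  Node 1: (V_1 - 12)/75000 + (V_1 - V_2)/30000 + (V_1 - 0)/18 = 0
  Node 2: (V_2 - V_1)/30000 + (V_2 - 0)/20000 = 0
Collecting terms (coefficients in siemens):
  0.0556·V_1 - 0.00003333·V_2 = 0.00016
  0.00008333·V_2 - 0.00003333·V_1 = 0
Determinant D = (0.0556)(0.00008333) - (-0.00003333)(-0.00003333) = 0.000004632
V_1 = [(0.00016)(0.00008333) - (-0.00003333)(0)]/D = 0.002878 V
V_2 = [(0.0556)(0) - (0.00016)(-0.00003333)]/D = 0.001151 V
V_th = V_2 - V_3 = 0.001151 - 0 = 0.001151 V
Step 2 — R_th: zero the source — replace V1 by a short circuit (node 3 merges into node 0) — and find the resistance seen between A (node 2) and B (node 0).
Reduce the network between node 2 (A) and node 0 (B) by series/parallel combination:
  Rp1 = R1 ‖ R3 (parallel, both between nodes 0 and 1) = 1/(1/75000 + 1/18) = 18 Ω
  Rs1 = R2 + Rp1 (series, joined only at node 1) = 30000 + 18 = 30020 Ω
  Rp2 = R4 ‖ Rs1 (parallel, both between nodes 0 and 2) = 1/(1/20000 + 1/30020) = 12000 Ω
R_th = 12 kΩ
I_n = V_th/R_th = 0.001151/12000 = 0.00000009592 A, and R_n = R_th = 12 kΩ

Final answer: I_n = 9.592e-08 A, R_n = 12 kΩ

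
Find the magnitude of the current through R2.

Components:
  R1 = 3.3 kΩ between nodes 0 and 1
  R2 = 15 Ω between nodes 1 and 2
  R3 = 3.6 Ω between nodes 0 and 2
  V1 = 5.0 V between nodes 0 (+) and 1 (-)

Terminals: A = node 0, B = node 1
Nodal analysis, taking node 1 as the 0 V reference.
Source V1 fixes V_0 = 5 V.
KCL at each unknown node (sum of currents leaving = 0; resistances in Ω):
  Node 2: (V_2 - 0)/15 + (V_2 - 5)/3.6 = 0
Collecting terms: 0.3444 × V_2 = 1.389  =>  V_2 = 4.032 V
I_R2 = (V_1 - V_2)/R2 = (0 - 4.032)/15 = -0.2688 A
|I_R2| = 0.2688 A

Final answer: |I_R2| = 0.2688 A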